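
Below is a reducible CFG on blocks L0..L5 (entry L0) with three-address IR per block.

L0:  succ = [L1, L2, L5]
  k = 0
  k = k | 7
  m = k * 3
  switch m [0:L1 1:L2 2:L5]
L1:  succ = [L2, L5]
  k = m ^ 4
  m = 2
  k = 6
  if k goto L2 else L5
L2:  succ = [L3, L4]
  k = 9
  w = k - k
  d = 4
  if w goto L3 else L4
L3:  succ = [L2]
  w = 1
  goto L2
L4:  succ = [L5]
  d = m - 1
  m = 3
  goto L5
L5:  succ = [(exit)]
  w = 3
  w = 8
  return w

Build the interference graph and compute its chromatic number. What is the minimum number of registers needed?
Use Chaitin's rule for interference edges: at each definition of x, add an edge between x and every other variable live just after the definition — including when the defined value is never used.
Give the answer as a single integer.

Answer: 3

Working:
Block summaries:
  L0: def={k,m} ue=∅
  L1: def={k,m} ue={m}
  L2: def={d,k,w} ue=∅
  L3: def={w} ue=∅
  L4: def={d,m} ue={m}
  L5: def={w} ue=∅

Liveness:
  L0: in=∅ out={m}
  L1: in={m} out={m}
  L2: in={m} out={m}
  L3: in={m} out={m}
  L4: in={m} out=∅
  L5: in=∅ out=∅

Interference:
  d — {m,w}
  k — {m}
  m — {d,k,w}
  w — {d,m}

Registers:
  lower bound: {d,m,w} mutually conflict ⇒ χ ≥ 3
  assign d→c1 k→c1 m→c0 w→c2 — no edge inside a register ⇒ χ ≤ 3
  χ = 3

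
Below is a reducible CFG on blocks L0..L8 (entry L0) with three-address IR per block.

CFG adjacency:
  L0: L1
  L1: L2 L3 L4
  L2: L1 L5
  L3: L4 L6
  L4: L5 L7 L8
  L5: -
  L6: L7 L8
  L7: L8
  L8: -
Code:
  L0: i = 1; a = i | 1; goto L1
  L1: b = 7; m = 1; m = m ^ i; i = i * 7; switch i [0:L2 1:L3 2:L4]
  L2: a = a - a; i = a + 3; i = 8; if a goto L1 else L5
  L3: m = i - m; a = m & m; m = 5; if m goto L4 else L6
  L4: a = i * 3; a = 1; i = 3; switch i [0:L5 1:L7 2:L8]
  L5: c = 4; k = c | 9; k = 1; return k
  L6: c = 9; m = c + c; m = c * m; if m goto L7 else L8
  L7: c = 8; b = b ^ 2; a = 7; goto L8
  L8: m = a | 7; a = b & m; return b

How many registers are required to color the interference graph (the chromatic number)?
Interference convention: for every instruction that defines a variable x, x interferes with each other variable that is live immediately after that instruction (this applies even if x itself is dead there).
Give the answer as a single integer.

Per-block:
  L0: {a,i} / ∅
  L1: {b,i,m} / {i}
  L2: {a,i} / {a}
  L3: {a,m} / {i,m}
  L4: {a,i} / {i}
  L5: {c,k} / ∅
  L6: {c,m} / ∅
  L7: {a,b,c} / {b}
  L8: {a,m} / {a,b}

Liveness:
  L0 li=∅ lo={a,i}
  L1 li={a,i} lo={a,b,i,m}
  L2 li={a} lo={a,i}
  L3 li={b,i,m} lo={a,b,i}
  L4 li={b,i} lo={a,b}
  L5 li=∅ lo=∅
  L6 li={a,b} lo={a,b}
  L7 li={b} lo={a,b}
  L8 li={a,b} lo=∅

Conflict graph:
  a — {b,c,i,m}
  b — {a,c,i,m}
  c — {a,b,m}
  i — {a,b,m}
  k — ∅
  m — {a,b,c,i}

Registers:
  {a,b,c,m} pairwise interfere (4-clique) ⇒ χ ≥ 4
  assign a→c0 b→c1 c→c3 i→c3 k→c0 m→c2 — no edge inside a register ⇒ χ ≤ 4
  χ = 4

Answer: 4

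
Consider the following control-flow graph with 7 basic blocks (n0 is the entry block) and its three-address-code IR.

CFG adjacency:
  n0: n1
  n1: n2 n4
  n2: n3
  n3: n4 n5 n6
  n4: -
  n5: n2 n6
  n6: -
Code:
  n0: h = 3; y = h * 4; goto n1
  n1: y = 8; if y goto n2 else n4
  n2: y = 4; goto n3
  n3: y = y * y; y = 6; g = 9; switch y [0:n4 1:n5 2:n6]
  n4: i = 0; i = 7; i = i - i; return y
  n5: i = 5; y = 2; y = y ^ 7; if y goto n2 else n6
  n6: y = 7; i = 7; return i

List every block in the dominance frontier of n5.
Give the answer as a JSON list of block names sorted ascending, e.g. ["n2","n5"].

Answer: ["n2", "n6"]

Analysis:
idom tree: n1←n0 n2←n1 n3←n2 n4←n1 n5←n3 n6←n3
Dom∩ at merges:
  n2: preds {n1,n5}: {n0,n1} ∩ {n0,n1,n2,n3,n5} = {n0,n1}; idom=n1
  n4: preds {n1,n3}: {n0,n1} ∩ {n0,n1,n2,n3} = {n0,n1}; idom=n1
  n6: preds {n3,n5}: {n0,n1,n2,n3} ∩ {n0,n1,n2,n3,n5} = {n0,n1,n2,n3}; idom=n3

DF walk-up:
  n2←n1: walk · to n1
  n2←n5: walk n5→n3→n2 to n1
  n4←n1: walk · to n1
  n4←n3: walk n3→n2 to n1
  n6←n3: walk · to n3
  n6←n5: walk n5 to n3
  n0 → ∅
  n1 → ∅
  n2 → {n2,n4}
  n3 → {n2,n4}
  n4 → ∅
  n5 → {n2,n6}
  n6 → ∅

DF(n5) = ["n2", "n6"]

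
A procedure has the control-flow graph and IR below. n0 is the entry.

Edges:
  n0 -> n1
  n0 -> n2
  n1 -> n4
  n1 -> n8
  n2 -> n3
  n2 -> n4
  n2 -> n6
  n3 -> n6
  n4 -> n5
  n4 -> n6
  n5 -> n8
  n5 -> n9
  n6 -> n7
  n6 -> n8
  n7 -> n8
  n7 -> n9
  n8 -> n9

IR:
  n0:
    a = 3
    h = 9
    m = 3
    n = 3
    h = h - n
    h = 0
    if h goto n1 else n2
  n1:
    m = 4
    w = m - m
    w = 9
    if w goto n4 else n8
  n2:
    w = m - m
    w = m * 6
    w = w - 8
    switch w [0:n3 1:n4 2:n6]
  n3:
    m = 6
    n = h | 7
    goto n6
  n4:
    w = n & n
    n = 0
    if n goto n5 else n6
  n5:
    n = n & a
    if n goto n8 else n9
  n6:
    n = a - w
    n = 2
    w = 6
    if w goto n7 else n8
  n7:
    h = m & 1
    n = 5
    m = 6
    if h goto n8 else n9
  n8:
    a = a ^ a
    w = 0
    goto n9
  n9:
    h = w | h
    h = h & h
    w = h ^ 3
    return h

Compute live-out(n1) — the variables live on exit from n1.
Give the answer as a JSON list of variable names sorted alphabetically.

Answer: ["a", "h", "m", "n"]

Working:
Per-block:
  n0 def {a,h,m,n} use ∅
  n1 def {m,w} use ∅
  n2 def {w} use {m}
  n3 def {m,n} use {h}
  n4 def {n,w} use {n}
  n5 def {n} use {a,n}
  n6 def {n,w} use {a,w}
  n7 def {h,m,n} use {m}
  n8 def {a,w} use {a}
  n9 def {h,w} use {h,w}

Live sets:
  live n0: ∅→{a,h,m,n}
  live n1: {a,h,n}→{a,h,m,n}
  live n2: {a,h,m,n}→{a,h,m,n,w}
  live n3: {a,h,w}→{a,h,m,w}
  live n4: {a,h,m,n}→{a,h,m,n,w}
  live n5: {a,h,n,w}→{a,h,w}
  live n6: {a,h,m,w}→{a,h,m,w}
  live n7: {a,m,w}→{a,h,w}
  live n8: {a,h}→{h,w}
  live n9: {h,w}→∅

live-out(n1) = ["a", "h", "m", "n"]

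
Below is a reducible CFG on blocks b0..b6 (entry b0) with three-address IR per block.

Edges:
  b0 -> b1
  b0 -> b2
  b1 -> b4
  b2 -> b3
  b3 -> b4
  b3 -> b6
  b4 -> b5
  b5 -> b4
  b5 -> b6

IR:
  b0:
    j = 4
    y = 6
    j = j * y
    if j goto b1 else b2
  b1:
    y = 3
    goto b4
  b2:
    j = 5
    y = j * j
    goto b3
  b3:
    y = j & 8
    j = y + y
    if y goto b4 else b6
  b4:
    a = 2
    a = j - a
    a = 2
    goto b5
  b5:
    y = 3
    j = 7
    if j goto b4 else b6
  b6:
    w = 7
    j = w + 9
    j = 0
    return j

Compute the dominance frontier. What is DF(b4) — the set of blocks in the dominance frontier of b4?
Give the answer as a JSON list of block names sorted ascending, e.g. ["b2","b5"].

Answer: ["b4", "b6"]

Derivation:
idom tree: b1←b0 b2←b0 b3←b2 b4←b0 b5←b4 b6←b0
Dom at joins:
  b4: preds {b1,b3,b5}: {b0,b1} ∩ {b0,b2,b3} ∩ {b0,b4,b5} = {b0}; idom=b0
  b6: preds {b3,b5}: {b0,b2,b3} ∩ {b0,b4,b5} = {b0}; idom=b0

DF derivation:
  join b4 pred b1: b1 stop@b0
  join b4 pred b3: b3→b2 stop@b0
  join b4 pred b5: b5→b4 stop@b0
  join b6 pred b3: b3→b2 stop@b0
  join b6 pred b5: b5→b4 stop@b0
  DF(b0)=∅
  DF(b1)={b4}
  DF(b2)={b4,b6}
  DF(b3)={b4,b6}
  DF(b4)={b4,b6}
  DF(b5)={b4,b6}
  DF(b6)=∅

DF(b4) = ["b4", "b6"]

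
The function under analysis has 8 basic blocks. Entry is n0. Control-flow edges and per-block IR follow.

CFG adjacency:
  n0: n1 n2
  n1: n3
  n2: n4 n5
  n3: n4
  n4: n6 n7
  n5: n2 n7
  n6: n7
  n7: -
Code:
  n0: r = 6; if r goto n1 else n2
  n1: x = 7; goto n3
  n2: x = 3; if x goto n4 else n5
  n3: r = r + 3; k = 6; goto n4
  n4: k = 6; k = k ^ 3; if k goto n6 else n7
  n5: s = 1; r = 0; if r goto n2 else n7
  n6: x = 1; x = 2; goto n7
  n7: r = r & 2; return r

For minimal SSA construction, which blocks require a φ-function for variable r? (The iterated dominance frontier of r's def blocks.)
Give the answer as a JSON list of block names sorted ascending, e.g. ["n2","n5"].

Answer: ["n2", "n4", "n7"]

Analysis:
idom tree: n1←n0 n2←n0 n3←n1 n4←n0 n5←n2 n6←n4 n7←n0
Dom∩ at merges:
  n2: preds {n0,n5}: {n0} ∩ {n0,n2,n5} = {n0}; idom=n0
  n4: preds {n2,n3}: {n0,n2} ∩ {n0,n1,n3} = {n0}; idom=n0
  n7: preds {n4,n5,n6}: {n0,n4} ∩ {n0,n2,n5} ∩ {n0,n4,n6} = {n0}; idom=n0

DF walk-up:
  join n2 pred n0: · stop@n0
  join n2 pred n5: n5→n2 stop@n0
  join n4 pred n2: n2 stop@n0
  join n4 pred n3: n3→n1 stop@n0
  join n7 pred n4: n4 stop@n0
  join n7 pred n5: n5→n2 stop@n0
  join n7 pred n6: n6→n4 stop@n0
  n0: DF=∅
  n1: DF={n4}
  n2: DF={n2,n4,n7}
  n3: DF={n4}
  n4: DF={n7}
  n5: DF={n2,n7}
  n6: DF={n7}
  n7: DF=∅

φ for r: defs {n0,n3,n5,n7}
  DF⁺ = {n2,n4,n7}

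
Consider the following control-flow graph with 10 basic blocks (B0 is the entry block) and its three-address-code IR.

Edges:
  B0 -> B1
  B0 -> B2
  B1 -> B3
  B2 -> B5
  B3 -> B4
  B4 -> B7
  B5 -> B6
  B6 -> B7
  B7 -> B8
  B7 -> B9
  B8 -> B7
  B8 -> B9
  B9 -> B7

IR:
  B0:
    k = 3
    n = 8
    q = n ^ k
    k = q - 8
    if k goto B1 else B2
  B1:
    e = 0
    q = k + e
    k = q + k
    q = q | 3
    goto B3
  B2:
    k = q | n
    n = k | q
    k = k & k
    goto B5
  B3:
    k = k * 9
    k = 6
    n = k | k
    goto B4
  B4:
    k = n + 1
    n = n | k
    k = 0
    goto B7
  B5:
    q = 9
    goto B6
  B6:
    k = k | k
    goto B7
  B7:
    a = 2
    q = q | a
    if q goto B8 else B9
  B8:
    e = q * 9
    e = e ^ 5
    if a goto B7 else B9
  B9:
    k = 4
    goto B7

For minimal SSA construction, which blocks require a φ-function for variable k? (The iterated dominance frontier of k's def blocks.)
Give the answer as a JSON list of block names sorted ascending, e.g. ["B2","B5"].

idom tree: B1←B0 B2←B0 B3←B1 B4←B3 B5←B2 B6←B5 B7←B0 B8←B7 B9←B7
Join-block Dom:
  B7: preds {B4,B6,B8,B9}: {B0,B1,B3,B4} ∩ {B0,B2,B5,B6} ∩ {B0,B7,B8} ∩ {B0,B7,B9} = {B0}; idom=B0
  B9: preds {B7,B8}: {B0,B7} ∩ {B0,B7,B8} = {B0,B7}; idom=B7

DF walk-up:
  join B7 pred B4: B4→B3→B1 stop@B0
  join B7 pred B6: B6→B5→B2 stop@B0
  join B7 pred B8: B8→B7 stop@B0
  join B7 pred B9: B9→B7 stop@B0
  join B9 pred B7: · stop@B7
  join B9 pred B8: B8 stop@B7
  B0: DF=∅
  B1: DF={B7}
  B2: DF={B7}
  B3: DF={B7}
  B4: DF={B7}
  B5: DF={B7}
  B6: DF={B7}
  B7: DF={B7}
  B8: DF={B7,B9}
  B9: DF={B7}

φ for k: defs {B0,B1,B2,B3,B4,B6,B9}
  DF⁺ = {B7}

Answer: ["B7"]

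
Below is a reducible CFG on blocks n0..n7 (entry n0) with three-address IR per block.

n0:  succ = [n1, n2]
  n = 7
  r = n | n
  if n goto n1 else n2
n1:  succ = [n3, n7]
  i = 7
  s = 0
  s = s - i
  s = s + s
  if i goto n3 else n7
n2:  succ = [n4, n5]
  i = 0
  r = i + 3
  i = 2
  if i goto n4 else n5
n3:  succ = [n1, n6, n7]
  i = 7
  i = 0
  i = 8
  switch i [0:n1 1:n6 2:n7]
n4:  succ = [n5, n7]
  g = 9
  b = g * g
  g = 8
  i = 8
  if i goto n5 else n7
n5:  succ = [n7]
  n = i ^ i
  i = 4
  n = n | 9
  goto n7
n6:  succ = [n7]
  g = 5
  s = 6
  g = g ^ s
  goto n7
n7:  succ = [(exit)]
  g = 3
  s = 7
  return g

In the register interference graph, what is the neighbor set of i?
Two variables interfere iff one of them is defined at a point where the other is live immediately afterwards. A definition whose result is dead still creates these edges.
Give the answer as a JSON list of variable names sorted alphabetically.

Answer: ["n", "s"]

Working:
def/use:
  n0 def {n,r} use ∅
  n1 def {i,s} use ∅
  n2 def {i,r} use ∅
  n3 def {i} use ∅
  n4 def {b,g,i} use ∅
  n5 def {i,n} use {i}
  n6 def {g,s} use ∅
  n7 def {g,s} use ∅

Liveness:
  live n0: ∅→∅
  live n1: ∅→∅
  live n2: ∅→{i}
  live n3: ∅→∅
  live n4: ∅→{i}
  live n5: {i}→∅
  live n6: ∅→∅
  live n7: ∅→∅

Interfere edges:
  b — ∅
  g — {s}
  i — {n,s}
  n — {i,r}
  r — {n}
  s — {g,i}

N(i) = ["n", "s"]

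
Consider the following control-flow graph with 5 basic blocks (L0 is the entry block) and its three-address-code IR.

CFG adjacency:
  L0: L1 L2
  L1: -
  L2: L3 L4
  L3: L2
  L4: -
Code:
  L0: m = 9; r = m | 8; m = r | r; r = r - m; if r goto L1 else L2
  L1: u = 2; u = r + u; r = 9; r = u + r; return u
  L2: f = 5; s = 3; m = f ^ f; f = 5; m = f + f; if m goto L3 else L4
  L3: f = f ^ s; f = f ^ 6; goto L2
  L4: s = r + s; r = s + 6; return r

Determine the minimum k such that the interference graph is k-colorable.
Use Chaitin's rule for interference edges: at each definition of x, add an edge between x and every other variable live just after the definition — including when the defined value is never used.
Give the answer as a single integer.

Answer: 4

Working:
def/use:
  L0: def={m,r} ue=∅
  L1: def={r,u} ue={r}
  L2: def={f,m,s} ue=∅
  L3: def={f} ue={f,s}
  L4: def={r,s} ue={r,s}

Live sets:
  L0 li=∅ lo={r}
  L1 li={r} lo=∅
  L2 li={r} lo={f,r,s}
  L3 li={f,r,s} lo={r}
  L4 li={r,s} lo=∅

Interfere edges:
  f — {m,r,s}
  m — {f,r,s}
  r — {f,m,s,u}
  s — {f,m,r}
  u — {r}

Colouring:
  clique {f,m,r,s} ⇒ need ≥ 4
  4-colouring: c0={r}  c1={f,u}  c2={m}  c3={s}
  χ = 4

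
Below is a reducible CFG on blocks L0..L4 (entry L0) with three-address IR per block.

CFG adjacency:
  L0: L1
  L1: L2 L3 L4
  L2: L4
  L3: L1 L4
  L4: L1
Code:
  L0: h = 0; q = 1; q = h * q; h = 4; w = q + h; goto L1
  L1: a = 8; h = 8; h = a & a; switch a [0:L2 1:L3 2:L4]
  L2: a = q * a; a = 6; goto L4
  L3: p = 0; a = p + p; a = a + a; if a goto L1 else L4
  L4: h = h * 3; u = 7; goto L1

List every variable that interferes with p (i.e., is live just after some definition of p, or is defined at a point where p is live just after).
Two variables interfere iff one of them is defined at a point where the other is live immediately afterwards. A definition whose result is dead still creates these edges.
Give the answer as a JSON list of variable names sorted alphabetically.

Answer: ["h", "q"]

Derivation:
Per-block:
  L0: def={h,q,w} ue=∅
  L1: def={a,h} ue=∅
  L2: def={a} ue={a,q}
  L3: def={a,p} ue=∅
  L4: def={h,u} ue={h}

Live sets:
  L0 li=∅ lo={q}
  L1 li={q} lo={a,h,q}
  L2 li={a,h,q} lo={h,q}
  L3 li={h,q} lo={h,q}
  L4 li={h,q} lo={q}

Conflict graph:
  a: {h,q}
  h: {a,p,q}
  p: {h,q}
  q: {a,h,p,u,w}
  u: {q}
  w: {q}

N(p) = ["h", "q"]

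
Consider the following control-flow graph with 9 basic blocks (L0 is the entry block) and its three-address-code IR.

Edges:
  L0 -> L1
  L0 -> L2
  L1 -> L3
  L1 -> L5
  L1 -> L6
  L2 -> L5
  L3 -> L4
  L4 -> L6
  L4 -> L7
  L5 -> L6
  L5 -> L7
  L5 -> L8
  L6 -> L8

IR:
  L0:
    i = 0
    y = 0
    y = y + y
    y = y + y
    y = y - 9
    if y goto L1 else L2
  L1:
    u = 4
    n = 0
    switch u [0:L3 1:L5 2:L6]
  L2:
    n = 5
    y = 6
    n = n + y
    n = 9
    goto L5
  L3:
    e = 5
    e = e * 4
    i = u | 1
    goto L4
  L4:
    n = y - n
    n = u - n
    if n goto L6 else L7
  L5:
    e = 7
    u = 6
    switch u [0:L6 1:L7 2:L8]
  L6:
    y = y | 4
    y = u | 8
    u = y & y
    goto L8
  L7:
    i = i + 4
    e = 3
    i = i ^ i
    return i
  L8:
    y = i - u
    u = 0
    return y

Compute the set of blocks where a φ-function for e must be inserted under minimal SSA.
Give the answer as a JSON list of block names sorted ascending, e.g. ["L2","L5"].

Answer: ["L6", "L7", "L8"]

Derivation:
idom tree: L1←L0 L2←L0 L3←L1 L4←L3 L5←L0 L6←L0 L7←L0 L8←L0
Join-block Dom:
  L5: preds {L1,L2}: {L0,L1} ∩ {L0,L2} = {L0}; idom=L0
  L6: preds {L1,L4,L5}: {L0,L1} ∩ {L0,L1,L3,L4} ∩ {L0,L5} = {L0}; idom=L0
  L7: preds {L4,L5}: {L0,L1,L3,L4} ∩ {L0,L5} = {L0}; idom=L0
  L8: preds {L5,L6}: {L0,L5} ∩ {L0,L6} = {L0}; idom=L0

DF derivation:
  join L5 pred L1: L1 stop@L0
  join L5 pred L2: L2 stop@L0
  join L6 pred L1: L1 stop@L0
  join L6 pred L4: L4→L3→L1 stop@L0
  join L6 pred L5: L5 stop@L0
  join L7 pred L4: L4→L3→L1 stop@L0
  join L7 pred L5: L5 stop@L0
  join L8 pred L5: L5 stop@L0
  join L8 pred L6: L6 stop@L0
  DF(L0)=∅
  DF(L1)={L5,L6,L7}
  DF(L2)={L5}
  DF(L3)={L6,L7}
  DF(L4)={L6,L7}
  DF(L5)={L6,L7,L8}
  DF(L6)={L8}
  DF(L7)=∅
  DF(L8)=∅

φ for e: defs {L3,L5,L7}
  DF⁺ = {L6,L7,L8}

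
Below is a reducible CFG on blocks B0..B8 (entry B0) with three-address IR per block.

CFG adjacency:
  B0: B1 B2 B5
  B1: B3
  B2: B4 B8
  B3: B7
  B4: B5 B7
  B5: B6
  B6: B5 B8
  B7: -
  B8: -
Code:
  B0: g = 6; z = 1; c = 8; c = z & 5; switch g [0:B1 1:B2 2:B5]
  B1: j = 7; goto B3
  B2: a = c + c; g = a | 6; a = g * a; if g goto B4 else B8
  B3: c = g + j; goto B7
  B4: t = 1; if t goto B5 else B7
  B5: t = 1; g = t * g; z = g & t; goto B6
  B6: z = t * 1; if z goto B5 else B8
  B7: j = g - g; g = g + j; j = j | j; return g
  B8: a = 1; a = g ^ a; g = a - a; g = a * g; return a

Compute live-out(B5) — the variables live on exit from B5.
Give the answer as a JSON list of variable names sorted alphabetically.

Answer: ["g", "t"]

Analysis:
Per-block:
  B0: {c,g,z} / ∅
  B1: {j} / ∅
  B2: {a,g} / {c}
  B3: {c} / {g,j}
  B4: {t} / ∅
  B5: {g,t,z} / {g}
  B6: {z} / {t}
  B7: {g,j} / {g}
  B8: {a,g} / {g}

Live sets:
  B0 li=∅ lo={c,g}
  B1 li={g} lo={g,j}
  B2 li={c} lo={g}
  B3 li={g,j} lo={g}
  B4 li={g} lo={g}
  B5 li={g} lo={g,t}
  B6 li={g,t} lo={g}
  B7 li={g} lo=∅
  B8 li={g} lo=∅

live-out(B5) = ["g", "t"]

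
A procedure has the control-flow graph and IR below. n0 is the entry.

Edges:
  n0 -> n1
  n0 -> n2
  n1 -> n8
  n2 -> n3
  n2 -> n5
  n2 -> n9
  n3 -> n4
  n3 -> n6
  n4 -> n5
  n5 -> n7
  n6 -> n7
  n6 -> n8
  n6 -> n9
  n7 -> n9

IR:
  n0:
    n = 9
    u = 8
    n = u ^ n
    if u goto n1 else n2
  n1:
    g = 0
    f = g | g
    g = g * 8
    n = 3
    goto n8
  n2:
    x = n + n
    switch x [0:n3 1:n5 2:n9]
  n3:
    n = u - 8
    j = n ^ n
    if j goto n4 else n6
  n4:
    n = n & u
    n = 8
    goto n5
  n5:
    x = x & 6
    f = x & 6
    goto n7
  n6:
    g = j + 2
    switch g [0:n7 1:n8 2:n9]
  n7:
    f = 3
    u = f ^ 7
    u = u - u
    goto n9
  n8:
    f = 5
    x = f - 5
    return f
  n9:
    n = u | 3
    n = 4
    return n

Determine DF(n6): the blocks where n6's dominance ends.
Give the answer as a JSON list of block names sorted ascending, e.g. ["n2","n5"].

idom tree: n1←n0 n2←n0 n3←n2 n4←n3 n5←n2 n6←n3 n7←n2 n8←n0 n9←n2
Join-block Dom:
  n5: preds {n2,n4}: {n0,n2} ∩ {n0,n2,n3,n4} = {n0,n2}; idom=n2
  n7: preds {n5,n6}: {n0,n2,n5} ∩ {n0,n2,n3,n6} = {n0,n2}; idom=n2
  n8: preds {n1,n6}: {n0,n1} ∩ {n0,n2,n3,n6} = {n0}; idom=n0
  n9: preds {n2,n6,n7}: {n0,n2} ∩ {n0,n2,n3,n6} ∩ {n0,n2,n7} = {n0,n2}; idom=n2

Frontier:
  n5←n2: walk · to n2
  n5←n4: walk n4→n3 to n2
  n7←n5: walk n5 to n2
  n7←n6: walk n6→n3 to n2
  n8←n1: walk n1 to n0
  n8←n6: walk n6→n3→n2 to n0
  n9←n2: walk · to n2
  n9←n6: walk n6→n3 to n2
  n9←n7: walk n7 to n2
  n0 → ∅
  n1 → {n8}
  n2 → {n8}
  n3 → {n5,n7,n8,n9}
  n4 → {n5}
  n5 → {n7}
  n6 → {n7,n8,n9}
  n7 → {n9}
  n8 → ∅
  n9 → ∅

DF(n6) = ["n7", "n8", "n9"]

Answer: ["n7", "n8", "n9"]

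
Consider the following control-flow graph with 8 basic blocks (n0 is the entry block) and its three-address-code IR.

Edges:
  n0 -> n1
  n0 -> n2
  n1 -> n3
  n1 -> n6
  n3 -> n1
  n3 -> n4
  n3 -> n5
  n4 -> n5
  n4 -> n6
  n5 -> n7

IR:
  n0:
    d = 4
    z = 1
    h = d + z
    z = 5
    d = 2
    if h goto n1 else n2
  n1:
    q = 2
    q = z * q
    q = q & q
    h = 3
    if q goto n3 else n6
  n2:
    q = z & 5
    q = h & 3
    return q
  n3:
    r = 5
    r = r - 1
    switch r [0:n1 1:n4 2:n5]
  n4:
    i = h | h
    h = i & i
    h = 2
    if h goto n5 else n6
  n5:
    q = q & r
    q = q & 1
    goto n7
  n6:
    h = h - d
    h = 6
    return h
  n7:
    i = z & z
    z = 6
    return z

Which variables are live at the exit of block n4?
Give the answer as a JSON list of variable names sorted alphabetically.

Answer: ["d", "h", "q", "r", "z"]

Working:
Per-block:
  n0: {d,h,z} / ∅
  n1: {h,q} / {z}
  n2: {q} / {h,z}
  n3: {r} / ∅
  n4: {h,i} / {h}
  n5: {q} / {q,r}
  n6: {h} / {d,h}
  n7: {i,z} / {z}

Liveness:
  n0 li=∅ lo={d,h,z}
  n1 li={d,z} lo={d,h,q,z}
  n2 li={h,z} lo=∅
  n3 li={d,h,q,z} lo={d,h,q,r,z}
  n4 li={d,h,q,r,z} lo={d,h,q,r,z}
  n5 li={q,r,z} lo={z}
  n6 li={d,h} lo=∅
  n7 li={z} lo=∅

live-out(n4) = ["d", "h", "q", "r", "z"]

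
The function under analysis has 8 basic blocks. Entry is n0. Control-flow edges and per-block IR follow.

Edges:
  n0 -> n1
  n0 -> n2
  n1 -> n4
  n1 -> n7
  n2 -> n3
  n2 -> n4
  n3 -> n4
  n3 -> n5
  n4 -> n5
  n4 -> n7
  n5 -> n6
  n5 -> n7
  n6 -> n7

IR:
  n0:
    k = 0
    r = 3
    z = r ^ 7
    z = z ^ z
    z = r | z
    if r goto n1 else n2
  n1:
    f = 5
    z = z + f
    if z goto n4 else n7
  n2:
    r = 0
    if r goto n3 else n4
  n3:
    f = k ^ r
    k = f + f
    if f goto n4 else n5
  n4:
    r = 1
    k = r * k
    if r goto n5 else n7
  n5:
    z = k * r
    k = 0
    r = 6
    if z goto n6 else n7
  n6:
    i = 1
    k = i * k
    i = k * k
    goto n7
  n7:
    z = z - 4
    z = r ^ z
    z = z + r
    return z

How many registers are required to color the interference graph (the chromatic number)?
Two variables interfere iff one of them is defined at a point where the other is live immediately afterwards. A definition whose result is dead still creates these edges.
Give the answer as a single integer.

Block summaries:
  n0: def={k,r,z} ue=∅
  n1: def={f,z} ue={z}
  n2: def={r} ue=∅
  n3: def={f,k} ue={k,r}
  n4: def={k,r} ue={k}
  n5: def={k,r,z} ue={k,r}
  n6: def={i,k} ue={k}
  n7: def={z} ue={r,z}

Live sets:
  live n0: ∅→{k,r,z}
  live n1: {k,r,z}→{k,r,z}
  live n2: {k,z}→{k,r,z}
  live n3: {k,r,z}→{k,r,z}
  live n4: {k,z}→{k,r,z}
  live n5: {k,r}→{k,r,z}
  live n6: {k,r,z}→{r,z}
  live n7: {r,z}→∅

Interference:
  f↔{k,r,z}
  i↔{k,r,z}
  k↔{f,i,r,z}
  r↔{f,i,k,z}
  z↔{f,i,k,r}

Registers:
  {f,k,r,z} pairwise interfere (4-clique) ⇒ χ ≥ 4
  assign f→r3 i→r3 k→r0 r→r1 z→r2 — no edge inside a register ⇒ χ ≤ 4
  χ = 4

Answer: 4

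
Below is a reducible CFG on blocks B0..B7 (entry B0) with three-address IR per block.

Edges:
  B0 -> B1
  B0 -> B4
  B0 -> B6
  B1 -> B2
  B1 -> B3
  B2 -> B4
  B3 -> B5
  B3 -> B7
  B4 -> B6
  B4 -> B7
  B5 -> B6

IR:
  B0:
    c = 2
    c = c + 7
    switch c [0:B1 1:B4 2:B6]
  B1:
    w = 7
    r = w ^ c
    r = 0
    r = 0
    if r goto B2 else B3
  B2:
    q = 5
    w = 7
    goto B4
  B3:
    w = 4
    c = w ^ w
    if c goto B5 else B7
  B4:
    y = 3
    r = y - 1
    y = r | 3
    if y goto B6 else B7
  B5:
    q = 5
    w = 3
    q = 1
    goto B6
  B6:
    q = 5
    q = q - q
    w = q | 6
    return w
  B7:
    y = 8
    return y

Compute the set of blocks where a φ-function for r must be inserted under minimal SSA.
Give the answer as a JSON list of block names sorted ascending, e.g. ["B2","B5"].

idom tree: B1←B0 B2←B1 B3←B1 B4←B0 B5←B3 B6←B0 B7←B0
Join-block Dom:
  B4: preds {B0,B2}: {B0} ∩ {B0,B1,B2} = {B0}; idom=B0
  B6: preds {B0,B4,B5}: {B0} ∩ {B0,B4} ∩ {B0,B1,B3,B5} = {B0}; idom=B0
  B7: preds {B3,B4}: {B0,B1,B3} ∩ {B0,B4} = {B0}; idom=B0

DF derivation:
  join B4 pred B0: · stop@B0
  join B4 pred B2: B2→B1 stop@B0
  join B6 pred B0: · stop@B0
  join B6 pred B4: B4 stop@B0
  join B6 pred B5: B5→B3→B1 stop@B0
  join B7 pred B3: B3→B1 stop@B0
  join B7 pred B4: B4 stop@B0
  B0 → ∅
  B1 → {B4,B6,B7}
  B2 → {B4}
  B3 → {B6,B7}
  B4 → {B6,B7}
  B5 → {B6}
  B6 → ∅
  B7 → ∅

φ for r: defs {B1,B4}
  DF⁺ = {B4,B6,B7}

Answer: ["B4", "B6", "B7"]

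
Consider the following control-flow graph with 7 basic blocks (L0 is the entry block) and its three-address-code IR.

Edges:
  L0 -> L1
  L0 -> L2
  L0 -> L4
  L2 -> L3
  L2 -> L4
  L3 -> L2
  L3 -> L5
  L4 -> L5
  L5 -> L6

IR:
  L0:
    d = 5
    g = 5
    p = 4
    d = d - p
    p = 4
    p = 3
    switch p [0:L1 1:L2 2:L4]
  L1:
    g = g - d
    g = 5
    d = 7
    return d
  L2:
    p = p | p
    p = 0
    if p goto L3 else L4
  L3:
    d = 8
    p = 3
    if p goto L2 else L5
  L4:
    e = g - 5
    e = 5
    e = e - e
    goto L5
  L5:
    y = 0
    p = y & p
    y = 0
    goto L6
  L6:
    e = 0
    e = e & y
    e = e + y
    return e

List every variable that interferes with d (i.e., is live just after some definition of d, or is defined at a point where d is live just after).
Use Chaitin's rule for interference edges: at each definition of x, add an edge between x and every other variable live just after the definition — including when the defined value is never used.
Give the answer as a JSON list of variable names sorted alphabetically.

Per-block:
  L0 def {d,g,p} use ∅
  L1 def {d,g} use {d,g}
  L2 def {p} use {p}
  L3 def {d,p} use ∅
  L4 def {e} use {g}
  L5 def {p,y} use {p}
  L6 def {e} use {y}

Backward fixpoint:
  L0: in=∅ out={d,g,p}
  L1: in={d,g} out=∅
  L2: in={g,p} out={g,p}
  L3: in={g} out={g,p}
  L4: in={g,p} out={p}
  L5: in={p} out={y}
  L6: in={y} out=∅

Interfere edges:
  d: {g,p}
  e: {p,y}
  g: {d,p}
  p: {d,e,g,y}
  y: {e,p}

N(d) = ["g", "p"]

Answer: ["g", "p"]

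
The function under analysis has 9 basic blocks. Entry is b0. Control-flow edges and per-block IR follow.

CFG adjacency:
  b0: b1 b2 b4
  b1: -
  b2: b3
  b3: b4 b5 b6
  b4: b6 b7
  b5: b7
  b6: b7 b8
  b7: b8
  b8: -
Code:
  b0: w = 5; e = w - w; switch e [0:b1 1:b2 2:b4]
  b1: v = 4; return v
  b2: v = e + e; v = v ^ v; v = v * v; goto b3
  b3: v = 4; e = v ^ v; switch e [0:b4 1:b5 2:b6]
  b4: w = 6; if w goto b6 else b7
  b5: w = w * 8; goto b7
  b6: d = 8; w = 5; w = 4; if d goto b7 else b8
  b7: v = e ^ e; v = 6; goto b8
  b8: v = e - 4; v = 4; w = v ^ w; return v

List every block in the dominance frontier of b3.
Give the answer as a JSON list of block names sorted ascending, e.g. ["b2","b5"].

idom tree: b1←b0 b2←b0 b3←b2 b4←b0 b5←b3 b6←b0 b7←b0 b8←b0
Dom at joins:
  b4: preds {b0,b3}: {b0} ∩ {b0,b2,b3} = {b0}; idom=b0
  b6: preds {b3,b4}: {b0,b2,b3} ∩ {b0,b4} = {b0}; idom=b0
  b7: preds {b4,b5,b6}: {b0,b4} ∩ {b0,b2,b3,b5} ∩ {b0,b6} = {b0}; idom=b0
  b8: preds {b6,b7}: {b0,b6} ∩ {b0,b7} = {b0}; idom=b0

DF walk-up:
  b4←b0: walk · to b0
  b4←b3: walk b3→b2 to b0
  b6←b3: walk b3→b2 to b0
  b6←b4: walk b4 to b0
  b7←b4: walk b4 to b0
  b7←b5: walk b5→b3→b2 to b0
  b7←b6: walk b6 to b0
  b8←b6: walk b6 to b0
  b8←b7: walk b7 to b0
  b0 → ∅
  b1 → ∅
  b2 → {b4,b6,b7}
  b3 → {b4,b6,b7}
  b4 → {b6,b7}
  b5 → {b7}
  b6 → {b7,b8}
  b7 → {b8}
  b8 → ∅

DF(b3) = ["b4", "b6", "b7"]

Answer: ["b4", "b6", "b7"]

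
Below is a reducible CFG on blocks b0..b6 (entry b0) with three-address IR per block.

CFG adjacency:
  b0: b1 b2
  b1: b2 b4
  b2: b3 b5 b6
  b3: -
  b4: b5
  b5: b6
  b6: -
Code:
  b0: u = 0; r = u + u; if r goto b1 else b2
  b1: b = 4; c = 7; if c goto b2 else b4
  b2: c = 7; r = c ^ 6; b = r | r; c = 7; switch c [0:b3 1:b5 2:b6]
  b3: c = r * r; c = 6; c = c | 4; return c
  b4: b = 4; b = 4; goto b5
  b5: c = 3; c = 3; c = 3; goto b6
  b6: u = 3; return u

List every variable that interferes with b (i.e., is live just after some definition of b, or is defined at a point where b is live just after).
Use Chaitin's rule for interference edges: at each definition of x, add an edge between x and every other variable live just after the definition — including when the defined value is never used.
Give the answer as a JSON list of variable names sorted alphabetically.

Answer: ["r"]

Derivation:
def/use:
  b0: def={r,u} ue=∅
  b1: def={b,c} ue=∅
  b2: def={b,c,r} ue=∅
  b3: def={c} ue={r}
  b4: def={b} ue=∅
  b5: def={c} ue=∅
  b6: def={u} ue=∅

Live sets:
  live b0: ∅→∅
  live b1: ∅→∅
  live b2: ∅→{r}
  live b3: {r}→∅
  live b4: ∅→∅
  live b5: ∅→∅
  live b6: ∅→∅

Interfere edges:
  b↔{r}
  c↔{r}
  r↔{b,c}
  u↔∅

N(b) = ["r"]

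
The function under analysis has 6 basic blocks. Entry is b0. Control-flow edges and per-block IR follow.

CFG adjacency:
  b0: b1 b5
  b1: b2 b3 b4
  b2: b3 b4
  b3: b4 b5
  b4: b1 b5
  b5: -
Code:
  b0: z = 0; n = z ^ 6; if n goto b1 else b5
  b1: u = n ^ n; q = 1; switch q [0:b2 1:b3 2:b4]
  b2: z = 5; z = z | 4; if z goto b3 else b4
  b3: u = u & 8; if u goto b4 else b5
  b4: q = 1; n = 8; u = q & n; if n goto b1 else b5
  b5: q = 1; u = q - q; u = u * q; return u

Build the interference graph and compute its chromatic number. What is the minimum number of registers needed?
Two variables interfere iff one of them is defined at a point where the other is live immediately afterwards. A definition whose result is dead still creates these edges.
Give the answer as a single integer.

def/use:
  b0: def={n,z} ue=∅
  b1: def={q,u} ue={n}
  b2: def={z} ue=∅
  b3: def={u} ue={u}
  b4: def={n,q,u} ue=∅
  b5: def={q,u} ue=∅

Liveness:
  live b0: ∅→{n}
  live b1: {n}→{u}
  live b2: {u}→{u}
  live b3: {u}→∅
  live b4: ∅→{n}
  live b5: ∅→∅

Interference:
  n: {q,u}
  q: {n,u}
  u: {n,q,z}
  z: {u}

Registers:
  clique {n,q,u} ⇒ need ≥ 3
  assign n→R1 q→R2 u→R0 z→R1 — no edge inside a register ⇒ χ ≤ 3
  χ = 3

Answer: 3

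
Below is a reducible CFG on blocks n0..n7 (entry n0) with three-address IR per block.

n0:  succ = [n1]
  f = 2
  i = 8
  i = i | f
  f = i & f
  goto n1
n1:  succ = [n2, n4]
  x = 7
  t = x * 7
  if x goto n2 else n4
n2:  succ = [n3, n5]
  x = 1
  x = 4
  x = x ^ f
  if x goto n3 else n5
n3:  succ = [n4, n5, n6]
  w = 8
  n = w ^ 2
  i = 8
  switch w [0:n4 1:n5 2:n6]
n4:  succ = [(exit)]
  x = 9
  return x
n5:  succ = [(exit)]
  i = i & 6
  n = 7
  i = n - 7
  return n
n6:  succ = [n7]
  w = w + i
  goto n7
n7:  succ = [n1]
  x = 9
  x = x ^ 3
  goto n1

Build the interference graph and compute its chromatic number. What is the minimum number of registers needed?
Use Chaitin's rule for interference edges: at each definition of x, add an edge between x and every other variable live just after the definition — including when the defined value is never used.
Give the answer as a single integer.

Answer: 4

Derivation:
def/use:
  n0 def {f,i} use ∅
  n1 def {t,x} use ∅
  n2 def {x} use {f}
  n3 def {i,n,w} use ∅
  n4 def {x} use ∅
  n5 def {i,n} use {i}
  n6 def {w} use {i,w}
  n7 def {x} use ∅

Liveness:
  live n0: ∅→{f,i}
  live n1: {f,i}→{f,i}
  live n2: {f,i}→{f,i}
  live n3: {f}→{f,i,w}
  live n4: ∅→∅
  live n5: {i}→∅
  live n6: {f,i,w}→{f,i}
  live n7: {f,i}→{f,i}

Conflict graph:
  f: {i,n,t,w,x}
  i: {f,n,t,w,x}
  n: {f,i,w}
  t: {f,i,x}
  w: {f,i,n}
  x: {f,i,t}

Registers:
  {f,i,n,w} pairwise interfere (4-clique) ⇒ χ ≥ 4
  assign f→r0 i→r1 n→r2 t→r2 w→r3 x→r3 — no edge inside a register ⇒ χ ≤ 4
  χ = 4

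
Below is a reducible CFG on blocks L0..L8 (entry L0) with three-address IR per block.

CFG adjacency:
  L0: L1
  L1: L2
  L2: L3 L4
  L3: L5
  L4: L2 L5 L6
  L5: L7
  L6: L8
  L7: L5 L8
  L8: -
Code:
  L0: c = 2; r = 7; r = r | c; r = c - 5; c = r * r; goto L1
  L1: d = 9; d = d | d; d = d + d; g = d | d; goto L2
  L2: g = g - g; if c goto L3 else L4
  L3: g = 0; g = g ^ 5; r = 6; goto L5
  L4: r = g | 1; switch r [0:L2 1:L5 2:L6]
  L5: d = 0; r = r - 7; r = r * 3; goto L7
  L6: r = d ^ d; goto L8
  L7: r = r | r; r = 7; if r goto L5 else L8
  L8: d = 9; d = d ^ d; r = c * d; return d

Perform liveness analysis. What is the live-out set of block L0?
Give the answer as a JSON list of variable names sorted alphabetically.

Answer: ["c"]

Working:
Block summaries:
  L0: {c,r} / ∅
  L1: {d,g} / ∅
  L2: {g} / {c,g}
  L3: {g,r} / ∅
  L4: {r} / {g}
  L5: {d,r} / {r}
  L6: {r} / {d}
  L7: {r} / {r}
  L8: {d,r} / {c}

Backward fixpoint:
  live L0: ∅→{c}
  live L1: {c}→{c,d,g}
  live L2: {c,d,g}→{c,d,g}
  live L3: {c}→{c,r}
  live L4: {c,d,g}→{c,d,g,r}
  live L5: {c,r}→{c,r}
  live L6: {c,d}→{c}
  live L7: {c,r}→{c,r}
  live L8: {c}→∅

live-out(L0) = ["c"]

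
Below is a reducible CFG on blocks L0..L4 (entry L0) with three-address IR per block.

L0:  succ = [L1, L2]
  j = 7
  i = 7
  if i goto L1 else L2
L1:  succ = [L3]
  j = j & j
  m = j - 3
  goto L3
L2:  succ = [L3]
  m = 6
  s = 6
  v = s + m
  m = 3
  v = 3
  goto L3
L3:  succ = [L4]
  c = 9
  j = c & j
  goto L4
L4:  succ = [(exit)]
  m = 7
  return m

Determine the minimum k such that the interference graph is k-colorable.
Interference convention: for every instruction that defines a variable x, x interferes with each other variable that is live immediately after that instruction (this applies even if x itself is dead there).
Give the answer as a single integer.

Per-block:
  L0: {i,j} / ∅
  L1: {j,m} / {j}
  L2: {m,s,v} / ∅
  L3: {c,j} / {j}
  L4: {m} / ∅

Liveness:
  live L0: ∅→{j}
  live L1: {j}→{j}
  live L2: {j}→{j}
  live L3: {j}→∅
  live L4: ∅→∅

Interference:
  c — {j}
  i — {j}
  j — {c,i,m,s,v}
  m — {j,s}
  s — {j,m}
  v — {j}

Registers:
  lower bound: {j,m,s} mutually conflict ⇒ χ ≥ 3
  assign c→r1 i→r1 j→r0 m→r1 s→r2 v→r1 — no edge inside a register ⇒ χ ≤ 3
  χ = 3

Answer: 3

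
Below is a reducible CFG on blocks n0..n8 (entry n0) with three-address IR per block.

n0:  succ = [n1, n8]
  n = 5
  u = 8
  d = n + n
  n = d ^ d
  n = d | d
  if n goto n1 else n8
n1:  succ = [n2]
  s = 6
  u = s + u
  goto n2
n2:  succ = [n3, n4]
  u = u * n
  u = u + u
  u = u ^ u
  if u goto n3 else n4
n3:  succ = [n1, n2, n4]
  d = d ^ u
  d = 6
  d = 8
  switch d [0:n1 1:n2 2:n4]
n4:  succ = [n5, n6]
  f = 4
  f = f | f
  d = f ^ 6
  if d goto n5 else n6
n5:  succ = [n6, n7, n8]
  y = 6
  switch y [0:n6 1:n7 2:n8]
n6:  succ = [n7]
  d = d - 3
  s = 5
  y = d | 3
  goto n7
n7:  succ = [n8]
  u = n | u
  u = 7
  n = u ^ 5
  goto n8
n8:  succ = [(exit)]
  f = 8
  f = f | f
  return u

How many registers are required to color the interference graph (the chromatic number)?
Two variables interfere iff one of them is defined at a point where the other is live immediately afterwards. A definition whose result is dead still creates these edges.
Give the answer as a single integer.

def/use:
  n0: {d,n,u} / ∅
  n1: {s,u} / {u}
  n2: {u} / {n,u}
  n3: {d} / {d,u}
  n4: {d,f} / ∅
  n5: {y} / ∅
  n6: {d,s,y} / {d}
  n7: {n,u} / {n,u}
  n8: {f} / {u}

Liveness:
  live n0: ∅→{d,n,u}
  live n1: {d,n,u}→{d,n,u}
  live n2: {d,n,u}→{d,n,u}
  live n3: {d,n,u}→{d,n,u}
  live n4: {n,u}→{d,n,u}
  live n5: {d,n,u}→{d,n,u}
  live n6: {d,n,u}→{n,u}
  live n7: {n,u}→{u}
  live n8: {u}→∅

Interference:
  d — {n,s,u,y}
  f — {n,u}
  n — {d,f,s,u,y}
  s — {d,n,u}
  u — {d,f,n,s,y}
  y — {d,n,u}

Colouring:
  lower bound: {d,n,s,u} mutually conflict ⇒ χ ≥ 4
  assign d→R2 f→R2 n→R0 s→R3 u→R1 y→R3 — no edge inside a register ⇒ χ ≤ 4
  χ = 4

Answer: 4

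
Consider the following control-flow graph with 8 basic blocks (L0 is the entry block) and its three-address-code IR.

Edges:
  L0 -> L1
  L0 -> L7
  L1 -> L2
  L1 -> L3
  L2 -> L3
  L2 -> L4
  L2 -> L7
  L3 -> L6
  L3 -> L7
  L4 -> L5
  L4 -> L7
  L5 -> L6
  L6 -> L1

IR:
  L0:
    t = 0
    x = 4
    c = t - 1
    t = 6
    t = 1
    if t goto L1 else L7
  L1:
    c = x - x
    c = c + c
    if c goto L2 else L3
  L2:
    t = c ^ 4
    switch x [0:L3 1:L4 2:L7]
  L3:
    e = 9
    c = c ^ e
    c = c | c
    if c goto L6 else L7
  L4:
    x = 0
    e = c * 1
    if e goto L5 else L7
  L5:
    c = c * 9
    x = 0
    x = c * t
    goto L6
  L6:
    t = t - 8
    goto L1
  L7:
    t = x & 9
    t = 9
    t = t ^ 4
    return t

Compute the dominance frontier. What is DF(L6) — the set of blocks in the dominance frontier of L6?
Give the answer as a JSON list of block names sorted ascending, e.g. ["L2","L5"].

idom tree: L1←L0 L2←L1 L3←L1 L4←L2 L5←L4 L6←L1 L7←L0
Join-block Dom:
  L1: preds {L0,L6}: {L0} ∩ {L0,L1,L6} = {L0}; idom=L0
  L3: preds {L1,L2}: {L0,L1} ∩ {L0,L1,L2} = {L0,L1}; idom=L1
  L6: preds {L3,L5}: {L0,L1,L3} ∩ {L0,L1,L2,L4,L5} = {L0,L1}; idom=L1
  L7: preds {L0,L2,L3,L4}: {L0} ∩ {L0,L1,L2} ∩ {L0,L1,L3} ∩ {L0,L1,L2,L4} = {L0}; idom=L0

Frontier:
  join L1 pred L0: · stop@L0
  join L1 pred L6: L6→L1 stop@L0
  join L3 pred L1: · stop@L1
  join L3 pred L2: L2 stop@L1
  join L6 pred L3: L3 stop@L1
  join L6 pred L5: L5→L4→L2 stop@L1
  join L7 pred L0: · stop@L0
  join L7 pred L2: L2→L1 stop@L0
  join L7 pred L3: L3→L1 stop@L0
  join L7 pred L4: L4→L2→L1 stop@L0
  L0: DF=∅
  L1: DF={L1,L7}
  L2: DF={L3,L6,L7}
  L3: DF={L6,L7}
  L4: DF={L6,L7}
  L5: DF={L6}
  L6: DF={L1}
  L7: DF=∅

DF(L6) = ["L1"]

Answer: ["L1"]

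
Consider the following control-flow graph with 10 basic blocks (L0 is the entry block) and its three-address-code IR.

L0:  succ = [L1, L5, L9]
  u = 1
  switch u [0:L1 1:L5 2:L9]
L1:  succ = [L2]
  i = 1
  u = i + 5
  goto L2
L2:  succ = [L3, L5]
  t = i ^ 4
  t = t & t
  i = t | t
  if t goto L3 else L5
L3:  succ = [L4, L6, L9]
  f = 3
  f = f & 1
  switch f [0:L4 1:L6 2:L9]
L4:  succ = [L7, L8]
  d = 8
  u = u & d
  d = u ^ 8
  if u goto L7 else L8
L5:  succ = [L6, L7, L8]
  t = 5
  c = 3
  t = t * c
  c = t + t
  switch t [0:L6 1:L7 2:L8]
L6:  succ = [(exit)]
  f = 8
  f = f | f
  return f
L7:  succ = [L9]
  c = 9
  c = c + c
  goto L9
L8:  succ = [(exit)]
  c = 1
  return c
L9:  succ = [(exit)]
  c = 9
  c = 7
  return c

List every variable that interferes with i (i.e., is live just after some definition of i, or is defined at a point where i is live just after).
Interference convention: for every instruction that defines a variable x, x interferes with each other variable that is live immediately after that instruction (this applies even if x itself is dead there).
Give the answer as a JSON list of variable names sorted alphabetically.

Per-block:
  L0: def={u} ue=∅
  L1: def={i,u} ue=∅
  L2: def={i,t} ue={i}
  L3: def={f} ue=∅
  L4: def={d,u} ue={u}
  L5: def={c,t} ue=∅
  L6: def={f} ue=∅
  L7: def={c} ue=∅
  L8: def={c} ue=∅
  L9: def={c} ue=∅

Backward fixpoint:
  L0 li=∅ lo=∅
  L1 li=∅ lo={i,u}
  L2 li={i,u} lo={u}
  L3 li={u} lo={u}
  L4 li={u} lo=∅
  L5 li=∅ lo=∅
  L6 li=∅ lo=∅
  L7 li=∅ lo=∅
  L8 li=∅ lo=∅
  L9 li=∅ lo=∅

Interfere edges:
  c — {t}
  d — {u}
  f — {u}
  i — {t,u}
  t — {c,i,u}
  u — {d,f,i,t}

N(i) = ["t", "u"]

Answer: ["t", "u"]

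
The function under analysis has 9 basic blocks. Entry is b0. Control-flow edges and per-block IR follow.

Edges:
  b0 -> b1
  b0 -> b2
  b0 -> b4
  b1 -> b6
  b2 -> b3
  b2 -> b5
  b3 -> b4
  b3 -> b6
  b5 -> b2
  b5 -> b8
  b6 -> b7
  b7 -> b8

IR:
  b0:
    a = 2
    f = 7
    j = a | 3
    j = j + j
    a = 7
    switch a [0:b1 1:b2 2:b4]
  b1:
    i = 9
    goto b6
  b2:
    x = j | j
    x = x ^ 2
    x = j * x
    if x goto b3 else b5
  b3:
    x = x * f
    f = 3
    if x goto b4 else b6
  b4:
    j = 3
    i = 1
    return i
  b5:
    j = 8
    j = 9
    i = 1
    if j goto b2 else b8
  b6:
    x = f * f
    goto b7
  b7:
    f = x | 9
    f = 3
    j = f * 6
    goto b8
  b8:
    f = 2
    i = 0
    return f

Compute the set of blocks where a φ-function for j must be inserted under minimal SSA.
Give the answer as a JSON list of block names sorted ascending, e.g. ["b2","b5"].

Answer: ["b2", "b4", "b6", "b8"]

Analysis:
idom tree: b1←b0 b2←b0 b3←b2 b4←b0 b5←b2 b6←b0 b7←b6 b8←b0
Dom at joins:
  b2: preds {b0,b5}: {b0} ∩ {b0,b2,b5} = {b0}; idom=b0
  b4: preds {b0,b3}: {b0} ∩ {b0,b2,b3} = {b0}; idom=b0
  b6: preds {b1,b3}: {b0,b1} ∩ {b0,b2,b3} = {b0}; idom=b0
  b8: preds {b5,b7}: {b0,b2,b5} ∩ {b0,b6,b7} = {b0}; idom=b0

Frontier:
  b2←b0: walk · to b0
  b2←b5: walk b5→b2 to b0
  b4←b0: walk · to b0
  b4←b3: walk b3→b2 to b0
  b6←b1: walk b1 to b0
  b6←b3: walk b3→b2 to b0
  b8←b5: walk b5→b2 to b0
  b8←b7: walk b7→b6 to b0
  b0 → ∅
  b1 → {b6}
  b2 → {b2,b4,b6,b8}
  b3 → {b4,b6}
  b4 → ∅
  b5 → {b2,b8}
  b6 → {b8}
  b7 → {b8}
  b8 → ∅

φ for j: defs {b0,b4,b5,b7}
  DF⁺ = {b2,b4,b6,b8}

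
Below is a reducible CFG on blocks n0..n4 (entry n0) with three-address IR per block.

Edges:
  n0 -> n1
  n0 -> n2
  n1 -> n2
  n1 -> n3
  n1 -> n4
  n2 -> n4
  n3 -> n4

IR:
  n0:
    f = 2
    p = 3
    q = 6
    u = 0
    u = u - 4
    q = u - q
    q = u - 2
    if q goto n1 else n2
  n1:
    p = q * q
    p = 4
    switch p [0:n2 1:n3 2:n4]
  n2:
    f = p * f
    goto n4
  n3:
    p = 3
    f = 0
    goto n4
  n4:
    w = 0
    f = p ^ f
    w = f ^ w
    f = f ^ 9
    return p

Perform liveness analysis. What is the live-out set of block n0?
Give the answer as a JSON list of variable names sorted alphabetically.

def/use:
  n0: {f,p,q,u} / ∅
  n1: {p} / {q}
  n2: {f} / {f,p}
  n3: {f,p} / ∅
  n4: {f,w} / {f,p}

Live sets:
  n0: in=∅ out={f,p,q}
  n1: in={f,q} out={f,p}
  n2: in={f,p} out={f,p}
  n3: in=∅ out={f,p}
  n4: in={f,p} out=∅

live-out(n0) = ["f", "p", "q"]

Answer: ["f", "p", "q"]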